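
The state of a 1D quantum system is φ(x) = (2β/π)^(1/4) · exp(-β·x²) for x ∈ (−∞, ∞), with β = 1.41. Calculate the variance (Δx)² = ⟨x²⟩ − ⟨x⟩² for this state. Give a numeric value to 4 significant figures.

Compute ⟨x⟩ and ⟨x²⟩ separately, then (Δx)² = ⟨x²⟩ − ⟨x⟩².
Gaussian moments: ∫x^(2j)·e^(−2βx²) dx = (2j−1)!!/(4β)^j · √(π/(2β)), odd powers integrate to 0; here √(π/(2β)) = 1.0555.
⟨x⟩ = 0.0000 and ⟨x²⟩ = 0.17730.
(Δx)² = 0.17730 − (0.0000)² = 0.17730.

0.1773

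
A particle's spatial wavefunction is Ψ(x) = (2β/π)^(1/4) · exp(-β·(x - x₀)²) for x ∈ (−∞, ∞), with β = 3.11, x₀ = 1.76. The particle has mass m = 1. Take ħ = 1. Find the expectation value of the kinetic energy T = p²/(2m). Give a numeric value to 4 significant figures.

T = −(ħ²/2m) d²/dx², so ⟨T⟩ = −(ħ²/2m) ∫ Ψ*·Ψ'' dx; with m = 1.
Gaussian moments (u = x − x₀): ∫u^(2j)·e^(−2βu²) du = (2j−1)!!/(4β)^j · √(π/(2β)), odd powers integrate to 0; here √(π/(2β)) = 0.71069. Derivatives: d/dx e^(−βu²) = −2βu·e^(−βu²), d²/dx² e^(−βu²) = (4β²u² − 2β)·e^(−βu²).
⟨T⟩ = 1.5550.

1.555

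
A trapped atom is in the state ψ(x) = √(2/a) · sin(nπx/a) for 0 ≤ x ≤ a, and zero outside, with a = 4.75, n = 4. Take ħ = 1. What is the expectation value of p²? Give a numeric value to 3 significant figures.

p² ψ = −ħ² d²ψ/dx²; ⟨p²⟩ = −ħ² ∫ ψ*·ψ'' dx.
d/dx sin(nπx/a) = (nπ/a)·cos(nπx/a) and d²/dx² sin(nπx/a) = −(nπ/a)²·sin(nπx/a); on 0 ≤ x ≤ a, ∫sin²(nπx/a) dx = a/2 and ∫sin(nπx/a)·cos(nπx/a) dx = 0.
⟨p²⟩ = 6.9989.

7.00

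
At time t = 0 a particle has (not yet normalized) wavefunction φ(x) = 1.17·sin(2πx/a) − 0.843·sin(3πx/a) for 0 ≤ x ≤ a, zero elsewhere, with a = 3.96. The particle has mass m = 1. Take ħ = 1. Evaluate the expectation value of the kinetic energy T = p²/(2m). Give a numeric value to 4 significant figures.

1.796

T = −(ħ²/2m) d²/dx², so ⟨T⟩ = −(ħ²/2m) ∫ φ*·φ'' dx / ∫|φ|² dx; with m = 1.
d²/dx² sin(jπx/a) = −(jπ/a)²·sin(jπx/a); on 0 ≤ x ≤ a, ∫sin²(jπx/a) dx = a/2 and ∫sin(jπx/a)·sin(lπx/a) dx = 0 for j ≠ l, so only diagonal terms survive in ∫|φ|² and ∫φ·φ″; ∫φ·φ′ dx = [φ²/2] between the walls = 0.
State is unnormalized: ∫|φ|² dx = 4.1175, and ∫φ*·(−ħ²/2m · φ'') dx = 7.3969, so ⟨T⟩ = 7.3969 / 4.1175.
⟨T⟩ = 1.7964.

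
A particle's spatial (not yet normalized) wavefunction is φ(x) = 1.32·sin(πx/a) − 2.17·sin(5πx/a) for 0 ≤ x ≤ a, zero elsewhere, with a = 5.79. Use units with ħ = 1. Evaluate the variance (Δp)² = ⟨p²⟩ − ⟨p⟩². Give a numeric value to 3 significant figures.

5.45

Compute ⟨p⟩ and ⟨p²⟩ separately; (Δp)² = ⟨p²⟩ − ⟨p⟩².
d²/dx² sin(jπx/a) = −(jπ/a)²·sin(jπx/a); on 0 ≤ x ≤ a, ∫sin²(jπx/a) dx = a/2 and ∫sin(jπx/a)·sin(lπx/a) dx = 0 for j ≠ l, so only diagonal terms survive in ∫|φ|² and ∫φ·φ″; ∫φ·φ′ dx = [φ²/2] between the walls = 0.
Normalization: ∫|φ|² dx = 18.677.
⟨p⟩ = 0.0000 and ⟨p²⟩ = 5.4517.
(Δp)² = 5.4517 − (0.0000)² = 5.4517.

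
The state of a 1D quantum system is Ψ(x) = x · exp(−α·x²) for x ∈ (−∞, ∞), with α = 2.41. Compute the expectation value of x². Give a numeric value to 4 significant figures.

0.3112

⟨x²⟩ = ∫ x²·|Ψ|² dx / ∫|Ψ|² dx (integrals over the domain).
Expand each integrand as polynomial × e^(−2αx²) and use ∫x^(2j)·e^(−2αx²) dx = (2j−1)!!/(4α)^j · √(π/(2α)), odd powers → 0; here √(π/(2α)) = 0.80733.
State is unnormalized: ∫|Ψ|² dx = 0.083748, and ∫Ψ*·x²·Ψ dx = 0.026063, so ⟨x²⟩ = 0.026063 / 0.083748.
⟨x²⟩ = 0.31120.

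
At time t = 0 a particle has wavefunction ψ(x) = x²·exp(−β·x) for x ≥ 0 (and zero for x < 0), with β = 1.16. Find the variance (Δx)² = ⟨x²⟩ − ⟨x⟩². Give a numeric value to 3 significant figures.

0.929

Compute ⟨x⟩ and ⟨x²⟩ separately, then (Δx)² = ⟨x²⟩ − ⟨x⟩².
Every integrand reduces to terms xʲ·e^(−2βx) on [0, ∞); use ∫₀^∞ xʲ·e^(−2βx) dx = j!/(2β)^(j+1).
Normalization: ∫|ψ|² dx = 0.35708.
⟨x⟩ = 2.1552 and ⟨x²⟩ = 5.5737.
(Δx)² = 5.5737 − (2.1552)² = 0.92895.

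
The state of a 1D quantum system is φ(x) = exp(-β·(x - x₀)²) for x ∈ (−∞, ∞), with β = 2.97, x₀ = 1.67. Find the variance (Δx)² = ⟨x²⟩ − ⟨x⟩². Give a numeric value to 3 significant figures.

0.0842

Compute ⟨x⟩ and ⟨x²⟩ separately, then (Δx)² = ⟨x²⟩ − ⟨x⟩².
Gaussian moments (u = x − x₀): ∫u^(2j)·e^(−2βu²) du = (2j−1)!!/(4β)^j · √(π/(2β)), odd powers integrate to 0; here √(π/(2β)) = 0.72725.
Normalization: ∫|φ|² dx = 0.72725.
⟨x⟩ = 1.6700 and ⟨x²⟩ = 2.8731.
(Δx)² = 2.8731 − (1.6700)² = 0.084175.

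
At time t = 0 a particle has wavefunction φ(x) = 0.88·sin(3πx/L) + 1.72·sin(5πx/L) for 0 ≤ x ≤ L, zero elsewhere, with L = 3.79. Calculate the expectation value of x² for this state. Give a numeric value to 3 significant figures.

⟨x²⟩ = ∫ x²·|φ|² dx / ∫|φ|² dx (integrals over the domain).
On 0 ≤ x ≤ L (j ≠ l): ∫sin²(jπx/L) dx = L/2, ∫sin(jπx/L)·sin(lπx/L) dx = 0; diagonal moments ∫x·sin²(jπx/L) dx = L²/4, ∫x²·sin²(jπx/L) dx = L³·(1/6 − 1/(4j²π²)); cross terms ∫x·sin(jπx/L)·sin(lπx/L) dx = 0 for j + l even and −4jlL²/(π²(j² − l²)²) for j + l odd, ∫x²·sin(jπx/L)·sin(lπx/L) dx = (−1)^(j+l)·4jlL³/(π²(j² − l²)²); higher powers the same way via product-to-sum and parts.
State is unnormalized: ∫|φ|² dx = 7.0737, and ∫φ*·x²·φ dx = 37.501, so ⟨x²⟩ = 37.501 / 7.0737.
⟨x²⟩ = 5.3014.

5.30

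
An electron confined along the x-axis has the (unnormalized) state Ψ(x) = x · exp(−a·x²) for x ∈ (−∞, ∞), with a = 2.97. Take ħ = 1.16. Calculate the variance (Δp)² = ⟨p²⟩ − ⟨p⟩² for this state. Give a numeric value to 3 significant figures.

Compute ⟨p⟩ and ⟨p²⟩ separately; (Δp)² = ⟨p²⟩ − ⟨p⟩².
Expand each integrand as polynomial × e^(−2ax²) and use ∫x^(2j)·e^(−2ax²) dx = (2j−1)!!/(4a)^j · √(π/(2a)), odd powers → 0; here √(π/(2a)) = 0.72725. Differentiate with the product rule, d/dx e^(−ax²) = −2ax·e^(−ax²).
Normalization: ∫|Ψ|² dx = 0.061216.
⟨p⟩ = 0.0000 and ⟨p²⟩ = 11.989.
(Δp)² = 11.989 − (0.0000)² = 11.989.

12.0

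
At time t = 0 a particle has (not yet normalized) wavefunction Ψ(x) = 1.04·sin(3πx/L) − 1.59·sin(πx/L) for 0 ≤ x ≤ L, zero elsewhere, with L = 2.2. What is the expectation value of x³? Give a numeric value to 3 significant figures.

⟨x³⟩ = ∫ x³·|Ψ|² dx / ∫|Ψ|² dx (integrals over the domain).
On 0 ≤ x ≤ L (j ≠ l): ∫sin²(jπx/L) dx = L/2, ∫sin(jπx/L)·sin(lπx/L) dx = 0; diagonal moments ∫x·sin²(jπx/L) dx = L²/4, ∫x²·sin²(jπx/L) dx = L³·(1/6 − 1/(4j²π²)); cross terms ∫x·sin(jπx/L)·sin(lπx/L) dx = 0 for j + l even and −4jlL²/(π²(j² − l²)²) for j + l odd, ∫x²·sin(jπx/L)·sin(lπx/L) dx = (−1)^(j+l)·4jlL³/(π²(j² − l²)²); higher powers the same way via product-to-sum and parts.
State is unnormalized: ∫|Ψ|² dx = 3.9707, and ∫Ψ*·x³·Ψ dx = 6.0051, so ⟨x³⟩ = 6.0051 / 3.9707.
⟨x³⟩ = 1.5124.

1.51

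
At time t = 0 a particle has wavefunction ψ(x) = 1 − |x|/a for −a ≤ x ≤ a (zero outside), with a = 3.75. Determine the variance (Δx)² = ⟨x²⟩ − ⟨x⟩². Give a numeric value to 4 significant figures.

Compute ⟨x⟩ and ⟨x²⟩ separately, then (Δx)² = ⟨x²⟩ − ⟨x⟩².
ψ is even, so ∫ over [−a, a] = 2∫₀ᵃ with ψ = 1 − x/a there: ∫₀ᵃ (1 − x/a)² dx = a/3, ∫₀ᵃ x²(1 − x/a)² dx = a³/30, ∫₀ᵃ x⁴(1 − x/a)² dx = a⁵/105.
Normalization: ∫|ψ|² dx = 2.5000.
⟨x⟩ = 0.0000 and ⟨x²⟩ = 1.4063.
(Δx)² = 1.4063 − (0.0000)² = 1.4063.

1.406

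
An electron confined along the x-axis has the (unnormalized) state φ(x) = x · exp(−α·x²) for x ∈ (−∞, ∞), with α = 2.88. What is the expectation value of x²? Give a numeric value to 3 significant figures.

⟨x²⟩ = ∫ x²·|φ|² dx / ∫|φ|² dx (integrals over the domain).
Expand each integrand as polynomial × e^(−2αx²) and use ∫x^(2j)·e^(−2αx²) dx = (2j−1)!!/(4α)^j · √(π/(2α)), odd powers → 0; here √(π/(2α)) = 0.73852.
State is unnormalized: ∫|φ|² dx = 0.064108, and ∫φ*·x²·φ dx = 0.016695, so ⟨x²⟩ = 0.016695 / 0.064108.
⟨x²⟩ = 0.26042.

0.260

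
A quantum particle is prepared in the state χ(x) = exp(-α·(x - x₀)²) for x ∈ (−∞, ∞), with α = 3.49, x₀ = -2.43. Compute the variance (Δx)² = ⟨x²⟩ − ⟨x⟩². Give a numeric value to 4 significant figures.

0.07163

Compute ⟨x⟩ and ⟨x²⟩ separately, then (Δx)² = ⟨x²⟩ − ⟨x⟩².
Gaussian moments (u = x − x₀): ∫u^(2j)·e^(−2αu²) du = (2j−1)!!/(4α)^j · √(π/(2α)), odd powers integrate to 0; here √(π/(2α)) = 0.67088.
Normalization: ∫|χ|² dx = 0.67088.
⟨x⟩ = -2.4300 and ⟨x²⟩ = 5.9765.
(Δx)² = 5.9765 − (-2.4300)² = 0.071633.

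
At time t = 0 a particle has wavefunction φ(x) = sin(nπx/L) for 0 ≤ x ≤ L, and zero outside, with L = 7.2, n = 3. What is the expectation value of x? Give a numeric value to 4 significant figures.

3.600

⟨x⟩ = ∫ x·|φ|² dx / ∫|φ|² dx (integrals over the domain).
With sin²θ = (1 − cos2θ)/2 on 0 ≤ x ≤ L: ∫sin²(nπx/L) dx = L/2, ∫x·sin²(nπx/L) dx = L²/4, ∫x²·sin²(nπx/L) dx = L³·(1/6 − 1/(4n²π²)); higher powers xᵏ the same way, integrating xᵏ·cos(2nπx/L) by parts.
State is unnormalized: ∫|φ|² dx = 3.6000, and ∫φ*·x·φ dx = 12.960, so ⟨x⟩ = 12.960 / 3.6000.
⟨x⟩ = 3.6000.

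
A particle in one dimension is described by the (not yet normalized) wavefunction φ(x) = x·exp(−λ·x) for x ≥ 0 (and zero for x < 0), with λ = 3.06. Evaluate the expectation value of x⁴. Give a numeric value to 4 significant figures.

⟨x⁴⟩ = ∫ x⁴·|φ|² dx / ∫|φ|² dx (integrals over the domain).
Every integrand reduces to terms xʲ·e^(−2λx) on [0, ∞); use ∫₀^∞ xʲ·e^(−2λx) dx = j!/(2λ)^(j+1).
State is unnormalized: ∫|φ|² dx = 0.0087252, and ∫φ*·x⁴·φ dx = 0.0022391, so ⟨x⁴⟩ = 0.0022391 / 0.0087252.
⟨x⁴⟩ = 0.25662.

0.2566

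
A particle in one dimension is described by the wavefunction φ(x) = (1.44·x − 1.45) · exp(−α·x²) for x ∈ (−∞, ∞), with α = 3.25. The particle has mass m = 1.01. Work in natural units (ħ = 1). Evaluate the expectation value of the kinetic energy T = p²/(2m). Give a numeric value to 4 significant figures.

1.836

T = −(ħ²/2m) d²/dx², so ⟨T⟩ = −(ħ²/2m) ∫ φ*·φ'' dx / ∫|φ|² dx; with m = 1.01.
Expand each integrand as polynomial × e^(−2αx²) and use ∫x^(2j)·e^(−2αx²) dx = (2j−1)!!/(4α)^j · √(π/(2α)), odd powers → 0; here √(π/(2α)) = 0.69521. Differentiate with the product rule, d/dx e^(−αx²) = −2αx·e^(−αx²).
State is unnormalized: ∫|φ|² dx = 1.5726, and ∫φ*·(−ħ²/2m · φ'') dx = 2.8870, so ⟨T⟩ = 2.8870 / 1.5726.
⟨T⟩ = 1.8358.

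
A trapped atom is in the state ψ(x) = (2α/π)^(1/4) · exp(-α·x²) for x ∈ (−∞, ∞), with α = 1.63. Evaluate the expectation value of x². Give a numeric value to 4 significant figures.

0.1534

⟨x²⟩ = ∫ x²·|ψ|² dx (integrals over the domain).
Gaussian moments: ∫x^(2j)·e^(−2αx²) dx = (2j−1)!!/(4α)^j · √(π/(2α)), odd powers integrate to 0; here √(π/(2α)) = 0.98167.
⟨x²⟩ = 0.15337.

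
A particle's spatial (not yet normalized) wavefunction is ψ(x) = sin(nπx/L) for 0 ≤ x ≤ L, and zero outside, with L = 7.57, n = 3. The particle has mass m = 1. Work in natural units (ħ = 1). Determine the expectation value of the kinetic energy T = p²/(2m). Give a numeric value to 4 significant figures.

T = −(ħ²/2m) d²/dx², so ⟨T⟩ = −(ħ²/2m) ∫ ψ*·ψ'' dx / ∫|ψ|² dx; with m = 1.
d/dx sin(nπx/L) = (nπ/L)·cos(nπx/L) and d²/dx² sin(nπx/L) = −(nπ/L)²·sin(nπx/L); on 0 ≤ x ≤ L, ∫sin²(nπx/L) dx = L/2 and ∫sin(nπx/L)·cos(nπx/L) dx = 0.
State is unnormalized: ∫|ψ|² dx = 3.7850, and ∫ψ*·(−ħ²/2m · ψ'') dx = 2.9335, so ⟨T⟩ = 2.9335 / 3.7850.
⟨T⟩ = 0.77503.

0.7750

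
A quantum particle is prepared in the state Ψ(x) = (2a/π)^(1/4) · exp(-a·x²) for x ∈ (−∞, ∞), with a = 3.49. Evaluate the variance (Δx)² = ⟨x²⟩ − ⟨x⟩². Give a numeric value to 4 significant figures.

Compute ⟨x⟩ and ⟨x²⟩ separately, then (Δx)² = ⟨x²⟩ − ⟨x⟩².
Gaussian moments: ∫x^(2j)·e^(−2ax²) dx = (2j−1)!!/(4a)^j · √(π/(2a)), odd powers integrate to 0; here √(π/(2a)) = 0.67088.
⟨x⟩ = 0.0000 and ⟨x²⟩ = 0.071633.
(Δx)² = 0.071633 − (0.0000)² = 0.071633.

0.07163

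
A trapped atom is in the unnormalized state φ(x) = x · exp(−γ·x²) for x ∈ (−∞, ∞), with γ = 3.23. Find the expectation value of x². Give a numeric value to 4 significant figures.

⟨x²⟩ = ∫ x²·|φ|² dx / ∫|φ|² dx (integrals over the domain).
Expand each integrand as polynomial × e^(−2γx²) and use ∫x^(2j)·e^(−2γx²) dx = (2j−1)!!/(4γ)^j · √(π/(2γ)), odd powers → 0; here √(π/(2γ)) = 0.69736.
State is unnormalized: ∫|φ|² dx = 0.053975, and ∫φ*·x²·φ dx = 0.012533, so ⟨x²⟩ = 0.012533 / 0.053975.
⟨x²⟩ = 0.23220.

0.2322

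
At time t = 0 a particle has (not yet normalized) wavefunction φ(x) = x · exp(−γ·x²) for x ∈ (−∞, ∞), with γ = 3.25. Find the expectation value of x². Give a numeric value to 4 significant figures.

0.2308

⟨x²⟩ = ∫ x²·|φ|² dx / ∫|φ|² dx (integrals over the domain).
Expand each integrand as polynomial × e^(−2γx²) and use ∫x^(2j)·e^(−2γx²) dx = (2j−1)!!/(4γ)^j · √(π/(2γ)), odd powers → 0; here √(π/(2γ)) = 0.69521.
State is unnormalized: ∫|φ|² dx = 0.053478, and ∫φ*·x²·φ dx = 0.012341, so ⟨x²⟩ = 0.012341 / 0.053478.
⟨x²⟩ = 0.23077.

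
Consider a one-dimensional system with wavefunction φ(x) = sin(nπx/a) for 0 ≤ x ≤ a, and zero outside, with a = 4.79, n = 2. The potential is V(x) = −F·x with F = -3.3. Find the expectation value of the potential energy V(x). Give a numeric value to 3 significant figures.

7.90

⟨V⟩ = ∫ V(x)·|φ|² dx / ∫|φ|² dx.
With sin²θ = (1 − cos2θ)/2 on 0 ≤ x ≤ a: ∫sin²(nπx/a) dx = a/2, ∫x·sin²(nπx/a) dx = a²/4, ∫x²·sin²(nπx/a) dx = a³·(1/6 − 1/(4n²π²)); higher powers xᵏ the same way, integrating xᵏ·cos(2nπx/a) by parts.
State is unnormalized: ∫|φ|² dx = 2.3950, and ∫φ*·V(x)·φ dx = 18.929, so ⟨V⟩ = 18.929 / 2.3950.
⟨V⟩ = 7.9035.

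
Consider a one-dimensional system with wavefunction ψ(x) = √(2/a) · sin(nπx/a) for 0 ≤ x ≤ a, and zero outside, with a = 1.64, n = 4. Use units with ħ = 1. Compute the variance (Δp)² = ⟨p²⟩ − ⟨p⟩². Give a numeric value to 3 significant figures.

Compute ⟨p⟩ and ⟨p²⟩ separately; (Δp)² = ⟨p²⟩ − ⟨p⟩².
d/dx sin(nπx/a) = (nπ/a)·cos(nπx/a) and d²/dx² sin(nπx/a) = −(nπ/a)²·sin(nπx/a); on 0 ≤ x ≤ a, ∫sin²(nπx/a) dx = a/2 and ∫sin(nπx/a)·cos(nπx/a) dx = 0.
⟨p⟩ = 0.0000 and ⟨p²⟩ = 58.713.
(Δp)² = 58.713 − (0.0000)² = 58.713.

58.7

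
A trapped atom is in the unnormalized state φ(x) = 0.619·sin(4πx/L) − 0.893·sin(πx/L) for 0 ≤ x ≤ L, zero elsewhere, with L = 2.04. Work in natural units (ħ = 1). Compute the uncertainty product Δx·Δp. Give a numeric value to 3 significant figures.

Δx = √(⟨x²⟩−⟨x⟩²), Δp = √(⟨p²⟩−⟨p⟩²).
On 0 ≤ x ≤ L (j ≠ l): ∫sin²(jπx/L) dx = L/2, ∫sin(jπx/L)·sin(lπx/L) dx = 0; diagonal moments ∫x·sin²(jπx/L) dx = L²/4, ∫x²·sin²(jπx/L) dx = L³·(1/6 − 1/(4j²π²)); cross terms ∫x·sin(jπx/L)·sin(lπx/L) dx = 0 for j + l even and −4jlL²/(π²(j² − l²)²) for j + l odd, ∫x²·sin(jπx/L)·sin(lπx/L) dx = (−1)^(j+l)·4jlL³/(π²(j² − l²)²); higher powers the same way via product-to-sum and parts. d²/dx² sin(jπx/L) = −(jπ/L)²·sin(jπx/L); on 0 ≤ x ≤ L, ∫sin²(jπx/L) dx = L/2 and ∫sin(jπx/L)·sin(lπx/L) dx = 0 for j ≠ l, so only diagonal terms survive in ∫|φ|² and ∫φ·φ″; ∫φ·φ′ dx = [φ²/2] between the walls = 0.
Normalization: ∫|φ|² dx = 1.2042.
⟨x⟩ = 1.0475, ⟨x²⟩ = 1.2967 ⇒ Δx = 0.44650.
⟨p⟩ = 0.0000, ⟨p²⟩ = 13.917 ⇒ Δp = 3.7305.
Δx·Δp = 1.6657.

1.67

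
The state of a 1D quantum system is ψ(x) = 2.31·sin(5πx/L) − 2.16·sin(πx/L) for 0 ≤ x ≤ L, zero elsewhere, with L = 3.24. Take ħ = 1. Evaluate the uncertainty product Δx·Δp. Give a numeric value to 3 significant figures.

Δx = √(⟨x²⟩−⟨x⟩²), Δp = √(⟨p²⟩−⟨p⟩²).
On 0 ≤ x ≤ L (j ≠ l): ∫sin²(jπx/L) dx = L/2, ∫sin(jπx/L)·sin(lπx/L) dx = 0; diagonal moments ∫x·sin²(jπx/L) dx = L²/4, ∫x²·sin²(jπx/L) dx = L³·(1/6 − 1/(4j²π²)); cross terms ∫x·sin(jπx/L)·sin(lπx/L) dx = 0 for j + l even and −4jlL²/(π²(j² − l²)²) for j + l odd, ∫x²·sin(jπx/L)·sin(lπx/L) dx = (−1)^(j+l)·4jlL³/(π²(j² − l²)²); higher powers the same way via product-to-sum and parts. d²/dx² sin(jπx/L) = −(jπ/L)²·sin(jπx/L); on 0 ≤ x ≤ L, ∫sin²(jπx/L) dx = L/2 and ∫sin(jπx/L)·sin(lπx/L) dx = 0 for j ≠ l, so only diagonal terms survive in ∫|ψ|² and ∫ψ·ψ″; ∫ψ·ψ′ dx = [ψ²/2] between the walls = 0.
Normalization: ∫|ψ|² dx = 16.203.
⟨x⟩ = 1.6200, ⟨x²⟩ = 3.1661 ⇒ Δx = 0.73598.
⟨p⟩ = 0.0000, ⟨p²⟩ = 12.979 ⇒ Δp = 3.6026.
Δx·Δp = 2.6514.

2.65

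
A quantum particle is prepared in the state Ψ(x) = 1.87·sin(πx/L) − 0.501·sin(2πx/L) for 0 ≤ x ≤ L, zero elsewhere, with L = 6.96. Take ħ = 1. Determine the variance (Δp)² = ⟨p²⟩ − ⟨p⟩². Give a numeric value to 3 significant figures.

Compute ⟨p⟩ and ⟨p²⟩ separately; (Δp)² = ⟨p²⟩ − ⟨p⟩².
d²/dx² sin(jπx/L) = −(jπ/L)²·sin(jπx/L); on 0 ≤ x ≤ L, ∫sin²(jπx/L) dx = L/2 and ∫sin(jπx/L)·sin(lπx/L) dx = 0 for j ≠ l, so only diagonal terms survive in ∫|Ψ|² and ∫Ψ·Ψ″; ∫Ψ·Ψ′ dx = [Ψ²/2] between the walls = 0.
Normalization: ∫|Ψ|² dx = 13.043.
⟨p⟩ = 0.0000 and ⟨p²⟩ = 0.24468.
(Δp)² = 0.24468 − (0.0000)² = 0.24468.

0.245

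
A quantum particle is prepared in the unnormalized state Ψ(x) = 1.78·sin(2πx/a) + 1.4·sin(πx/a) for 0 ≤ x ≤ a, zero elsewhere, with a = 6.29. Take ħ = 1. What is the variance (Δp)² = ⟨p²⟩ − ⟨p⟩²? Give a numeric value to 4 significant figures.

0.7118

Compute ⟨p⟩ and ⟨p²⟩ separately; (Δp)² = ⟨p²⟩ − ⟨p⟩².
d²/dx² sin(jπx/a) = −(jπ/a)²·sin(jπx/a); on 0 ≤ x ≤ a, ∫sin²(jπx/a) dx = a/2 and ∫sin(jπx/a)·sin(lπx/a) dx = 0 for j ≠ l, so only diagonal terms survive in ∫|Ψ|² and ∫Ψ·Ψ″; ∫Ψ·Ψ′ dx = [Ψ²/2] between the walls = 0.
Normalization: ∫|Ψ|² dx = 16.129.
⟨p⟩ = 0.0000 and ⟨p²⟩ = 0.71182.
(Δp)² = 0.71182 − (0.0000)² = 0.71182.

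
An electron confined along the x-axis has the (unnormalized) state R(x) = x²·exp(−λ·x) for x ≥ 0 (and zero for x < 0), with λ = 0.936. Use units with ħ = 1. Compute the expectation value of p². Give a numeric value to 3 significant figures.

0.292

p² R = −ħ² d²R/dx²; ⟨p²⟩ = −ħ² ∫ R*·R'' dx / ∫|R|² dx.
Differentiate x²·exp(−λ·x) with the product rule; every integrand then reduces to terms xʲ·e^(−2λx) on [0, ∞), with ∫₀^∞ xʲ·e^(−2λx) dx = j!/(2λ)^(j+1).
State is unnormalized: ∫|R|² dx = 1.0440, and ∫R*·(−ħ² R'') dx = 0.30487, so ⟨p²⟩ = 0.30487 / 1.0440.
⟨p²⟩ = 0.29203.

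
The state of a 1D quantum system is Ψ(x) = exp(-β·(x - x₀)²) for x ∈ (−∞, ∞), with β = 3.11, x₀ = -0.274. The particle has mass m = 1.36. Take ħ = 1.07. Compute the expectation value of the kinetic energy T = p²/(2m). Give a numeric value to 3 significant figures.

T = −(ħ²/2m) d²/dx², so ⟨T⟩ = −(ħ²/2m) ∫ Ψ*·Ψ'' dx / ∫|Ψ|² dx; with m = 1.36.
Gaussian moments (u = x − x₀): ∫u^(2j)·e^(−2βu²) du = (2j−1)!!/(4β)^j · √(π/(2β)), odd powers integrate to 0; here √(π/(2β)) = 0.71069. Derivatives: d/dx e^(−βu²) = −2βu·e^(−βu²), d²/dx² e^(−βu²) = (4β²u² − 2β)·e^(−βu²).
State is unnormalized: ∫|Ψ|² dx = 0.71069, and ∫Ψ*·(−ħ²/2m · Ψ'') dx = 0.93033, so ⟨T⟩ = 0.93033 / 0.71069.
⟨T⟩ = 1.3091.

1.31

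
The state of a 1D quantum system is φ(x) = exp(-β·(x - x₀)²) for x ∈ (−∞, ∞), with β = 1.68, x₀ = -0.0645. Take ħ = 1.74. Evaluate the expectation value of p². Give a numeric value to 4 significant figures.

p² φ = −ħ² d²φ/dx²; ⟨p²⟩ = −ħ² ∫ φ*·φ'' dx / ∫|φ|² dx.
Gaussian moments (u = x − x₀): ∫u^(2j)·e^(−2βu²) du = (2j−1)!!/(4β)^j · √(π/(2β)), odd powers integrate to 0; here √(π/(2β)) = 0.96695. Derivatives: d/dx e^(−βu²) = −2βu·e^(−βu²), d²/dx² e^(−βu²) = (4β²u² − 2β)·e^(−βu²).
State is unnormalized: ∫|φ|² dx = 0.96695, and ∫φ*·(−ħ² φ'') dx = 4.9183, so ⟨p²⟩ = 4.9183 / 0.96695.
⟨p²⟩ = 5.0864.

5.086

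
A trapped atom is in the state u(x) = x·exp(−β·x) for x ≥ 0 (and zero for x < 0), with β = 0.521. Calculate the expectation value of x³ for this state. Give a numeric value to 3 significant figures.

⟨x³⟩ = ∫ x³·|u|² dx / ∫|u|² dx (integrals over the domain).
Every integrand reduces to terms xʲ·e^(−2βx) on [0, ∞); use ∫₀^∞ xʲ·e^(−2βx) dx = j!/(2β)^(j+1).
State is unnormalized: ∫|u|² dx = 1.7678, and ∫u*·x³·u dx = 93.751, so ⟨x³⟩ = 93.751 / 1.7678.
⟨x³⟩ = 53.033.

53.0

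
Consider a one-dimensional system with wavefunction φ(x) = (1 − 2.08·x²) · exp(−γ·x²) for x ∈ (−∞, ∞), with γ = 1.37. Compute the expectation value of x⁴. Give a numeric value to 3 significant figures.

0.333

⟨x⁴⟩ = ∫ x⁴·|φ|² dx / ∫|φ|² dx (integrals over the domain).
Expand each integrand as polynomial × e^(−2γx²) and use ∫x^(2j)·e^(−2γx²) dx = (2j−1)!!/(4γ)^j · √(π/(2γ)), odd powers → 0; here √(π/(2γ)) = 1.0708.
State is unnormalized: ∫|φ|² dx = 0.72072, and ∫φ*·x⁴·φ dx = 0.24033, so ⟨x⁴⟩ = 0.24033 / 0.72072.
⟨x⁴⟩ = 0.33346.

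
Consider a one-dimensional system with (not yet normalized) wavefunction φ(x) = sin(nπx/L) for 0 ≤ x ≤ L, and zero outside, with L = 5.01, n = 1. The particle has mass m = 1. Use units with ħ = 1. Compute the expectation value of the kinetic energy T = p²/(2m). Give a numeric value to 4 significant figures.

T = −(ħ²/2m) d²/dx², so ⟨T⟩ = −(ħ²/2m) ∫ φ*·φ'' dx / ∫|φ|² dx; with m = 1.
d/dx sin(nπx/L) = (nπ/L)·cos(nπx/L) and d²/dx² sin(nπx/L) = −(nπ/L)²·sin(nπx/L); on 0 ≤ x ≤ L, ∫sin²(nπx/L) dx = L/2 and ∫sin(nπx/L)·cos(nπx/L) dx = 0.
State is unnormalized: ∫|φ|² dx = 2.5050, and ∫φ*·(−ħ²/2m · φ'') dx = 0.49250, so ⟨T⟩ = 0.49250 / 2.5050.
⟨T⟩ = 0.19660.

0.1966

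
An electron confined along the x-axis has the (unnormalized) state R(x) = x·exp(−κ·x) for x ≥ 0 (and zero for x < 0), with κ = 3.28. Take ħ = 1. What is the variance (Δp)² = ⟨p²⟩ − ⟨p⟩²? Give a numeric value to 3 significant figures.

Compute ⟨p⟩ and ⟨p²⟩ separately; (Δp)² = ⟨p²⟩ − ⟨p⟩².
Differentiate x·exp(−κ·x) with the product rule; every integrand then reduces to terms xʲ·e^(−2κx) on [0, ∞), with ∫₀^∞ xʲ·e^(−2κx) dx = j!/(2κ)^(j+1).
Normalization: ∫|R|² dx = 0.0070847.
⟨p⟩ = 0.0000 and ⟨p²⟩ = 10.758.
(Δp)² = 10.758 − (0.0000)² = 10.758.

10.8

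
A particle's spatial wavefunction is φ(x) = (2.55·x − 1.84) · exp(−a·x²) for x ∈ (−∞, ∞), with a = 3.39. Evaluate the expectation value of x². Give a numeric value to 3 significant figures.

⟨x²⟩ = ∫ x²·|φ|² dx / ∫|φ|² dx (integrals over the domain).
Expand each integrand as polynomial × e^(−2ax²) and use ∫x^(2j)·e^(−2ax²) dx = (2j−1)!!/(4a)^j · √(π/(2a)), odd powers → 0; here √(π/(2a)) = 0.68071.
State is unnormalized: ∫|φ|² dx = 2.6310, and ∫φ*·x²·φ dx = 0.24217, so ⟨x²⟩ = 0.24217 / 2.6310.
⟨x²⟩ = 0.092045.

0.0920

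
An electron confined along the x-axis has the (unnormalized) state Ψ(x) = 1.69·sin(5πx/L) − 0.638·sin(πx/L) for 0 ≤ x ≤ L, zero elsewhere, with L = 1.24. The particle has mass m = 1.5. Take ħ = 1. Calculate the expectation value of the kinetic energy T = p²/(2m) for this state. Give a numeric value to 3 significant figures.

T = −(ħ²/2m) d²/dx², so ⟨T⟩ = −(ħ²/2m) ∫ Ψ*·Ψ'' dx / ∫|Ψ|² dx; with m = 1.5.
d²/dx² sin(jπx/L) = −(jπ/L)²·sin(jπx/L); on 0 ≤ x ≤ L, ∫sin²(jπx/L) dx = L/2 and ∫sin(jπx/L)·sin(lπx/L) dx = 0 for j ≠ l, so only diagonal terms survive in ∫|Ψ|² and ∫Ψ·Ψ″; ∫Ψ·Ψ′ dx = [Ψ²/2] between the walls = 0.
State is unnormalized: ∫|Ψ|² dx = 2.0231, and ∫Ψ*·(−ħ²/2m · Ψ'') dx = 95.260, so ⟨T⟩ = 95.260 / 2.0231.
⟨T⟩ = 47.085.

47.1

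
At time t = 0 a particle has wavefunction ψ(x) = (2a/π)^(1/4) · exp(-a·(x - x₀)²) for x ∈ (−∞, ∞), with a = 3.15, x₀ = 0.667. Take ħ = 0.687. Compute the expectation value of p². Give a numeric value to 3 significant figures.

1.49

p² ψ = −ħ² d²ψ/dx²; ⟨p²⟩ = −ħ² ∫ ψ*·ψ'' dx.
Gaussian moments (u = x − x₀): ∫u^(2j)·e^(−2au²) du = (2j−1)!!/(4a)^j · √(π/(2a)), odd powers integrate to 0; here √(π/(2a)) = 0.70616. Derivatives: d/dx e^(−au²) = −2au·e^(−au²), d²/dx² e^(−au²) = (4a²u² − 2a)·e^(−au²).
⟨p²⟩ = 1.4867.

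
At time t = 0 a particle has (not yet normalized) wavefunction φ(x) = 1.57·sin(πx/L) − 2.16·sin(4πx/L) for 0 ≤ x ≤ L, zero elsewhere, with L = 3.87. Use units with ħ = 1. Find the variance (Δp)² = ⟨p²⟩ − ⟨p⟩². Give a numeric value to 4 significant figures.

Compute ⟨p⟩ and ⟨p²⟩ separately; (Δp)² = ⟨p²⟩ − ⟨p⟩².
d²/dx² sin(jπx/L) = −(jπ/L)²·sin(jπx/L); on 0 ≤ x ≤ L, ∫sin²(jπx/L) dx = L/2 and ∫sin(jπx/L)·sin(lπx/L) dx = 0 for j ≠ l, so only diagonal terms survive in ∫|φ|² and ∫φ·φ″; ∫φ·φ′ dx = [φ²/2] between the walls = 0.
Normalization: ∫|φ|² dx = 13.798.
⟨p⟩ = 0.0000 and ⟨p²⟩ = 7.1268.
(Δp)² = 7.1268 − (0.0000)² = 7.1268.

7.127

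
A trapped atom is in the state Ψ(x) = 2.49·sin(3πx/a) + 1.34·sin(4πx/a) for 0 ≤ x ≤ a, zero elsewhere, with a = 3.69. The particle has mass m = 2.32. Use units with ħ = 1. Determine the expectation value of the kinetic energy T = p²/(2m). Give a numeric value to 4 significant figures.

T = −(ħ²/2m) d²/dx², so ⟨T⟩ = −(ħ²/2m) ∫ Ψ*·Ψ'' dx / ∫|Ψ|² dx; with m = 2.32.
d²/dx² sin(jπx/a) = −(jπ/a)²·sin(jπx/a); on 0 ≤ x ≤ a, ∫sin²(jπx/a) dx = a/2 and ∫sin(jπx/a)·sin(lπx/a) dx = 0 for j ≠ l, so only diagonal terms survive in ∫|Ψ|² and ∫Ψ·Ψ″; ∫Ψ·Ψ′ dx = [Ψ²/2] between the walls = 0.
State is unnormalized: ∫|Ψ|² dx = 14.752, and ∫Ψ*·(−ħ²/2m · Ψ'') dx = 24.363, so ⟨T⟩ = 24.363 / 14.752.
⟨T⟩ = 1.6515.

1.652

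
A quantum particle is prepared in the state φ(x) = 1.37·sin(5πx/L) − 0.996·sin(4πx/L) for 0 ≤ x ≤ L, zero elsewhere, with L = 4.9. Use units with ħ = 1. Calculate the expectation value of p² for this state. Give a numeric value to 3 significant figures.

p² φ = −ħ² d²φ/dx²; ⟨p²⟩ = −ħ² ∫ φ*·φ'' dx / ∫|φ|² dx.
d²/dx² sin(jπx/L) = −(jπ/L)²·sin(jπx/L); on 0 ≤ x ≤ L, ∫sin²(jπx/L) dx = L/2 and ∫sin(jπx/L)·sin(lπx/L) dx = 0 for j ≠ l, so only diagonal terms survive in ∫|φ|² and ∫φ·φ″; ∫φ·φ′ dx = [φ²/2] between the walls = 0.
State is unnormalized: ∫|φ|² dx = 7.0288, and ∫φ*·(−ħ² φ'') dx = 63.241, so ⟨p²⟩ = 63.241 / 7.0288.
⟨p²⟩ = 8.9973.

9.00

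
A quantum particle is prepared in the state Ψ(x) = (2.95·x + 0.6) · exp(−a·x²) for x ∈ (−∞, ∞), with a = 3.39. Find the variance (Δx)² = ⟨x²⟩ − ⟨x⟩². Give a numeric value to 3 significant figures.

Compute ⟨x⟩ and ⟨x²⟩ separately, then (Δx)² = ⟨x²⟩ − ⟨x⟩².
Expand each integrand as polynomial × e^(−2ax²) and use ∫x^(2j)·e^(−2ax²) dx = (2j−1)!!/(4a)^j · √(π/(2a)), odd powers → 0; here √(π/(2a)) = 0.68071.
Normalization: ∫|Ψ|² dx = 0.68192.
⟨x⟩ = 0.26060 and ⟨x²⟩ = 0.16824.
(Δx)² = 0.16824 − (0.26060)² = 0.10032.

0.100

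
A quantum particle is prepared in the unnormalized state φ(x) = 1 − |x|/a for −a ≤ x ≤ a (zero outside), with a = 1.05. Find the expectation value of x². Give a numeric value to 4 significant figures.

0.1103

⟨x²⟩ = ∫ x²·|φ|² dx / ∫|φ|² dx (integrals over the domain).
φ is even, so ∫ over [−a, a] = 2∫₀ᵃ with φ = 1 − x/a there: ∫₀ᵃ (1 − x/a)² dx = a/3, ∫₀ᵃ x²(1 − x/a)² dx = a³/30, ∫₀ᵃ x⁴(1 − x/a)² dx = a⁵/105.
State is unnormalized: ∫|φ|² dx = 0.70000, and ∫φ*·x²·φ dx = 0.077175, so ⟨x²⟩ = 0.077175 / 0.70000.
⟨x²⟩ = 0.11025.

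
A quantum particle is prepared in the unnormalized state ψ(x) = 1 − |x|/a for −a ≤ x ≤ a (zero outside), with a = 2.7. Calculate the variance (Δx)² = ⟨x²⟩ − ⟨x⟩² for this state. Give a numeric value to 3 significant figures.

Compute ⟨x⟩ and ⟨x²⟩ separately, then (Δx)² = ⟨x²⟩ − ⟨x⟩².
ψ is even, so ∫ over [−a, a] = 2∫₀ᵃ with ψ = 1 − x/a there: ∫₀ᵃ (1 − x/a)² dx = a/3, ∫₀ᵃ x²(1 − x/a)² dx = a³/30, ∫₀ᵃ x⁴(1 − x/a)² dx = a⁵/105.
Normalization: ∫|ψ|² dx = 1.8000.
⟨x⟩ = 0.0000 and ⟨x²⟩ = 0.72900.
(Δx)² = 0.72900 − (0.0000)² = 0.72900.

0.729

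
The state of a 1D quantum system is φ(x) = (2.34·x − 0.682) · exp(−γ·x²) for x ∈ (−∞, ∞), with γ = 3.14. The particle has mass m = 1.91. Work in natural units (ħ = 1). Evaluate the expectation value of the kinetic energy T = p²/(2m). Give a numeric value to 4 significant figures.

1.617

T = −(ħ²/2m) d²/dx², so ⟨T⟩ = −(ħ²/2m) ∫ φ*·φ'' dx / ∫|φ|² dx; with m = 1.91.
Expand each integrand as polynomial × e^(−2γx²) and use ∫x^(2j)·e^(−2γx²) dx = (2j−1)!!/(4γ)^j · √(π/(2γ)), odd powers → 0; here √(π/(2γ)) = 0.70729. Differentiate with the product rule, d/dx e^(−γx²) = −2γx·e^(−γx²).
State is unnormalized: ∫|φ|² dx = 0.63732, and ∫φ*·(−ħ²/2m · φ'') dx = 1.0308, so ⟨T⟩ = 1.0308 / 0.63732.
⟨T⟩ = 1.6174.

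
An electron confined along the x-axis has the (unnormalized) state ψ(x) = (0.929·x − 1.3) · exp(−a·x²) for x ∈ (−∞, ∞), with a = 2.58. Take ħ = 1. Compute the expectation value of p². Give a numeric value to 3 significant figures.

p² ψ = −ħ² d²ψ/dx²; ⟨p²⟩ = −ħ² ∫ ψ*·ψ'' dx / ∫|ψ|² dx.
Expand each integrand as polynomial × e^(−2ax²) and use ∫x^(2j)·e^(−2ax²) dx = (2j−1)!!/(4a)^j · √(π/(2a)), odd powers → 0; here √(π/(2a)) = 0.78028. Differentiate with the product rule, d/dx e^(−ax²) = −2ax·e^(−ax²).
State is unnormalized: ∫|ψ|² dx = 1.3839, and ∫ψ*·(−ħ² ψ'') dx = 3.9072, so ⟨p²⟩ = 3.9072 / 1.3839.
⟨p²⟩ = 2.8233.

2.82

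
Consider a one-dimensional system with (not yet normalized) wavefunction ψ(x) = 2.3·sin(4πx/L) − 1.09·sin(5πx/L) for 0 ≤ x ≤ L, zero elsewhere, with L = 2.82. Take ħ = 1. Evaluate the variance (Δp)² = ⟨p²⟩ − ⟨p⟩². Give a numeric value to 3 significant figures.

Compute ⟨p⟩ and ⟨p²⟩ separately; (Δp)² = ⟨p²⟩ − ⟨p⟩².
d²/dx² sin(jπx/L) = −(jπ/L)²·sin(jπx/L); on 0 ≤ x ≤ L, ∫sin²(jπx/L) dx = L/2 and ∫sin(jπx/L)·sin(lπx/L) dx = 0 for j ≠ l, so only diagonal terms survive in ∫|ψ|² and ∫ψ·ψ″; ∫ψ·ψ′ dx = [ψ²/2] between the walls = 0.
Normalization: ∫|ψ|² dx = 9.1341.
⟨p⟩ = 0.0000 and ⟨p²⟩ = 21.906.
(Δp)² = 21.906 − (0.0000)² = 21.906.

21.9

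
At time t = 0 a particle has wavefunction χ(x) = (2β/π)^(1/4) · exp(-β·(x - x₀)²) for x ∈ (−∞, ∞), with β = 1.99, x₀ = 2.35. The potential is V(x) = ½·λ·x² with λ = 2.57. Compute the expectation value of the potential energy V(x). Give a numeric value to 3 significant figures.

⟨V⟩ = ∫ V(x)·|χ|² dx.
Gaussian moments (u = x − x₀): ∫u^(2j)·e^(−2βu²) du = (2j−1)!!/(4β)^j · √(π/(2β)), odd powers integrate to 0; here √(π/(2β)) = 0.88845.
⟨V⟩ = 7.2578.

7.26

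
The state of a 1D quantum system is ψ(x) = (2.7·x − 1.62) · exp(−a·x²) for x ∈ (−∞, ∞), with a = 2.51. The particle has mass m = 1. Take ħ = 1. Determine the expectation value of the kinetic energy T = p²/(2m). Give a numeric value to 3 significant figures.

1.80

T = −(ħ²/2m) d²/dx², so ⟨T⟩ = −(ħ²/2m) ∫ ψ*·ψ'' dx / ∫|ψ|² dx; with m = 1.
Expand each integrand as polynomial × e^(−2ax²) and use ∫x^(2j)·e^(−2ax²) dx = (2j−1)!!/(4a)^j · √(π/(2a)), odd powers → 0; here √(π/(2a)) = 0.79108. Differentiate with the product rule, d/dx e^(−ax²) = −2ax·e^(−ax²).
State is unnormalized: ∫|ψ|² dx = 2.6505, and ∫ψ*·(−ħ²/2m · ψ'') dx = 4.7682, so ⟨T⟩ = 4.7682 / 2.6505.
⟨T⟩ = 1.7989.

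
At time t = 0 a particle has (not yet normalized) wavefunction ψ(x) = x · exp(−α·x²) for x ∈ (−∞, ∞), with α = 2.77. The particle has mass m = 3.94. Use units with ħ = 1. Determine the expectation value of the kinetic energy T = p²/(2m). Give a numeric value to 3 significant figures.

1.05

T = −(ħ²/2m) d²/dx², so ⟨T⟩ = −(ħ²/2m) ∫ ψ*·ψ'' dx / ∫|ψ|² dx; with m = 3.94.
Expand each integrand as polynomial × e^(−2αx²) and use ∫x^(2j)·e^(−2αx²) dx = (2j−1)!!/(4α)^j · √(π/(2α)), odd powers → 0; here √(π/(2α)) = 0.75304. Differentiate with the product rule, d/dx e^(−αx²) = −2αx·e^(−αx²).
State is unnormalized: ∫|ψ|² dx = 0.067964, and ∫ψ*·(−ħ²/2m · ψ'') dx = 0.071673, so ⟨T⟩ = 0.071673 / 0.067964.
⟨T⟩ = 1.0546.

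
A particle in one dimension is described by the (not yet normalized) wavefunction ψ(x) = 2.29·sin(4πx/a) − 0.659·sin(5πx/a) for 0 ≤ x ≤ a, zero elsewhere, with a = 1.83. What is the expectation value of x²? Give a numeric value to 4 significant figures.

⟨x²⟩ = ∫ x²·|ψ|² dx / ∫|ψ|² dx (integrals over the domain).
On 0 ≤ x ≤ a (j ≠ l): ∫sin²(jπx/a) dx = a/2, ∫sin(jπx/a)·sin(lπx/a) dx = 0; diagonal moments ∫x·sin²(jπx/a) dx = a²/4, ∫x²·sin²(jπx/a) dx = a³·(1/6 − 1/(4j²π²)); cross terms ∫x·sin(jπx/a)·sin(lπx/a) dx = 0 for j + l even and −4jla²/(π²(j² − l²)²) for j + l odd, ∫x²·sin(jπx/a)·sin(lπx/a) dx = (−1)^(j+l)·4jla³/(π²(j² − l²)²); higher powers the same way via product-to-sum and parts.
State is unnormalized: ∫|ψ|² dx = 5.1957, and ∫ψ*·x²·ψ dx = 7.5974, so ⟨x²⟩ = 7.5974 / 5.1957.
⟨x²⟩ = 1.4622.

1.462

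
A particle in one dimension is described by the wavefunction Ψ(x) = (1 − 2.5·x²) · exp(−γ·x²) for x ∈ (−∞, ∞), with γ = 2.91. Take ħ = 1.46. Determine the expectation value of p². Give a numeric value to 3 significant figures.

15.3

p² Ψ = −ħ² d²Ψ/dx²; ⟨p²⟩ = −ħ² ∫ Ψ*·Ψ'' dx / ∫|Ψ|² dx.
Expand each integrand as polynomial × e^(−2γx²) and use ∫x^(2j)·e^(−2γx²) dx = (2j−1)!!/(4γ)^j · √(π/(2γ)), odd powers → 0; here √(π/(2γ)) = 0.73471. Differentiate with the product rule, d/dx e^(−γx²) = −2γx·e^(−γx²).
State is unnormalized: ∫|Ψ|² dx = 0.52078, and ∫Ψ*·(−ħ² Ψ'') dx = 7.9866, so ⟨p²⟩ = 7.9866 / 0.52078.
⟨p²⟩ = 15.336.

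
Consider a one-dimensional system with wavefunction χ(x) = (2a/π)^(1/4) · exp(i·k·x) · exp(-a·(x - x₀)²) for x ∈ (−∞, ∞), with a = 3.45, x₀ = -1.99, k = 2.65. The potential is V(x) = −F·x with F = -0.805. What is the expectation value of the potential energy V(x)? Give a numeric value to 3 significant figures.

-1.60

⟨V⟩ = ∫ V(x)·|χ|² dx.
Gaussian moments (u = x − x₀): ∫u^(2j)·e^(−2au²) du = (2j−1)!!/(4a)^j · √(π/(2a)), odd powers integrate to 0; here √(π/(2a)) = 0.67476.
⟨V⟩ = -1.6020.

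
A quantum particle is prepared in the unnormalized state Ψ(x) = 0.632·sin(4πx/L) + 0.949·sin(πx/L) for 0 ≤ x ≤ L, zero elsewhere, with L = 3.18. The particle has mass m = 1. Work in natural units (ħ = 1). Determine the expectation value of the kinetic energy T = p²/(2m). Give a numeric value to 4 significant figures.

2.737

T = −(ħ²/2m) d²/dx², so ⟨T⟩ = −(ħ²/2m) ∫ Ψ*·Ψ'' dx / ∫|Ψ|² dx; with m = 1.
d²/dx² sin(jπx/L) = −(jπ/L)²·sin(jπx/L); on 0 ≤ x ≤ L, ∫sin²(jπx/L) dx = L/2 and ∫sin(jπx/L)·sin(lπx/L) dx = 0 for j ≠ l, so only diagonal terms survive in ∫|Ψ|² and ∫Ψ·Ψ″; ∫Ψ·Ψ′ dx = [Ψ²/2] between the walls = 0.
State is unnormalized: ∫|Ψ|² dx = 2.0670, and ∫Ψ*·(−ħ²/2m · Ψ'') dx = 5.6575, so ⟨T⟩ = 5.6575 / 2.0670.
⟨T⟩ = 2.7370.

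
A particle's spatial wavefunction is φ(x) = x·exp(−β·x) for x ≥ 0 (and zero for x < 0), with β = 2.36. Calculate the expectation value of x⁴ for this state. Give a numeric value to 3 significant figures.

⟨x⁴⟩ = ∫ x⁴·|φ|² dx / ∫|φ|² dx (integrals over the domain).
Every integrand reduces to terms xʲ·e^(−2βx) on [0, ∞); use ∫₀^∞ xʲ·e^(−2βx) dx = j!/(2β)^(j+1).
State is unnormalized: ∫|φ|² dx = 0.019020, and ∫φ*·x⁴·φ dx = 0.013796, so ⟨x⁴⟩ = 0.013796 / 0.019020.
⟨x⁴⟩ = 0.72533.

0.725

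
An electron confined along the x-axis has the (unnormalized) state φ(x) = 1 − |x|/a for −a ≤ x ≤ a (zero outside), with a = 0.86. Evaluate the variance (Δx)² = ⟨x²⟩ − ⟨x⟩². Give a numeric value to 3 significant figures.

0.0740

Compute ⟨x⟩ and ⟨x²⟩ separately, then (Δx)² = ⟨x²⟩ − ⟨x⟩².
φ is even, so ∫ over [−a, a] = 2∫₀ᵃ with φ = 1 − x/a there: ∫₀ᵃ (1 − x/a)² dx = a/3, ∫₀ᵃ x²(1 − x/a)² dx = a³/30, ∫₀ᵃ x⁴(1 − x/a)² dx = a⁵/105.
Normalization: ∫|φ|² dx = 0.57333.
⟨x⟩ = 0.0000 and ⟨x²⟩ = 0.073960.
(Δx)² = 0.073960 − (0.0000)² = 0.073960.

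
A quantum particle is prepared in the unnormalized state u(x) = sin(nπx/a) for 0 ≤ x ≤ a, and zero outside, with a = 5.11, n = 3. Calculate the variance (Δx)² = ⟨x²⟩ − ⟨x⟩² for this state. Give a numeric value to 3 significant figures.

Compute ⟨x⟩ and ⟨x²⟩ separately, then (Δx)² = ⟨x²⟩ − ⟨x⟩².
With sin²θ = (1 − cos2θ)/2 on 0 ≤ x ≤ a: ∫sin²(nπx/a) dx = a/2, ∫x·sin²(nπx/a) dx = a²/4, ∫x²·sin²(nπx/a) dx = a³·(1/6 − 1/(4n²π²)); higher powers xᵏ the same way, integrating xᵏ·cos(2nπx/a) by parts.
Normalization: ∫|u|² dx = 2.5550.
⟨x⟩ = 2.5550 and ⟨x²⟩ = 8.5570.
(Δx)² = 8.5570 − (2.5550)² = 2.0290.

2.03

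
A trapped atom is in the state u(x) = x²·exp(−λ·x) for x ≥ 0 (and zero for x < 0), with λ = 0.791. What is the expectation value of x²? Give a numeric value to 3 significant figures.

⟨x²⟩ = ∫ x²·|u|² dx / ∫|u|² dx (integrals over the domain).
Every integrand reduces to terms xʲ·e^(−2λx) on [0, ∞); use ∫₀^∞ xʲ·e^(−2λx) dx = j!/(2λ)^(j+1).
State is unnormalized: ∫|u|² dx = 2.4220, and ∫u*·x²·u dx = 29.033, so ⟨x²⟩ = 29.033 / 2.4220.
⟨x²⟩ = 11.987.

12.0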